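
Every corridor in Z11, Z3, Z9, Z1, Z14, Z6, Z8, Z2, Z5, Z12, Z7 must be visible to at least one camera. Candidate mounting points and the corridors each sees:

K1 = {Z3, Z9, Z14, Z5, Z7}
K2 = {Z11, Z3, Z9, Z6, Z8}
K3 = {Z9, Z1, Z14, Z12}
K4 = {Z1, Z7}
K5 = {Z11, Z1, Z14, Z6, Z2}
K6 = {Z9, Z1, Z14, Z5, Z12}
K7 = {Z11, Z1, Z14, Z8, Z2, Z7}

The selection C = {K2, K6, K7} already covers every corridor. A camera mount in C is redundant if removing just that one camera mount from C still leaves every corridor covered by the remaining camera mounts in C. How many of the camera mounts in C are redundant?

0

Drop K2: Z3, Z6 uncovered — not redundant.
Drop K6: Z5, Z12 uncovered — not redundant.
Drop K7: Z2, Z7 uncovered — not redundant.
None of the camera mounts in C is redundant.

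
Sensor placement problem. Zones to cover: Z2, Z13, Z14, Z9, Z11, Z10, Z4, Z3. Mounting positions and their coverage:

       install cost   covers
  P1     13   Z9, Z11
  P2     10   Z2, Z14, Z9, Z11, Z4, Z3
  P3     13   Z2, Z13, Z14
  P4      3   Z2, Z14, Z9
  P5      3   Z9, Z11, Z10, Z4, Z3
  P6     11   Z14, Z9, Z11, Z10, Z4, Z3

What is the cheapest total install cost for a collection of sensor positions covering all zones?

16

P3, P5 cover every zone at install cost 13 + 3 = 16.
Any cover uses at least 2 sensor positions; among all covering selections none totals below 16.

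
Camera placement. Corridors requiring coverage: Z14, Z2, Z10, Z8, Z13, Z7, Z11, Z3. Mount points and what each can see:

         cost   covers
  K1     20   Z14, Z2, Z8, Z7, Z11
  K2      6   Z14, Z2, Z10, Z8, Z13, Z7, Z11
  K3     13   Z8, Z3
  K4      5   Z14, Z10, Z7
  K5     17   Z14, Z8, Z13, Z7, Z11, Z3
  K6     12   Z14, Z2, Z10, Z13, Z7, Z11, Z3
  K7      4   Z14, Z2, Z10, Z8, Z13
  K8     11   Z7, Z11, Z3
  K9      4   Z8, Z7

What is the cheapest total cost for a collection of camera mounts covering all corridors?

15

K7, K8 cover every corridor at cost 4 + 11 = 15.
Any cover uses at least 2 camera mounts; among all covering selections none totals below 15.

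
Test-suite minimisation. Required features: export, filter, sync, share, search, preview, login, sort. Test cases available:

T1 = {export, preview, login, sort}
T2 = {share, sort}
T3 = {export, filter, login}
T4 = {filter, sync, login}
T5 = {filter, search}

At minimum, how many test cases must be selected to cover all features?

T1, T2, T4, T5 together cover {export, filter, sync, share, search, preview, login, sort} — every feature.
No 3 of the 5 test cases cover everything (all 10 triples fall short), so 4 is minimum.

4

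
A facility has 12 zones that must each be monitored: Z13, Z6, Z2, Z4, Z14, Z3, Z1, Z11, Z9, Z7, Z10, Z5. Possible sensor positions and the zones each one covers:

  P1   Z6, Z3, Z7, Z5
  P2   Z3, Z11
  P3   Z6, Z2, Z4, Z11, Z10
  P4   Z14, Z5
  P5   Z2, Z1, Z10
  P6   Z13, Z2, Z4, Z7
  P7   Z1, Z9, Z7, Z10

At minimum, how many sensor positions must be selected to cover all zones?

P1, P2, P4, P6, P7 together cover {Z13, Z6, Z2, Z4, Z14, Z3, Z1, Z11, Z9, Z7, Z10, Z5} — every zone.
No 4 of the 7 sensor positions cover everything (all 35 size-4 selections fall short), so 5 is minimum.

5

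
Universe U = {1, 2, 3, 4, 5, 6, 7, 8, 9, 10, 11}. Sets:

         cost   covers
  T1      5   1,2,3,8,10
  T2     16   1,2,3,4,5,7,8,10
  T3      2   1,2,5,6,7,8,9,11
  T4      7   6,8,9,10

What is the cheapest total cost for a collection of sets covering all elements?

18

T2, T3 cover every element at cost 16 + 2 = 18.
Any cover uses at least 2 sets; among all covering selections none totals below 18.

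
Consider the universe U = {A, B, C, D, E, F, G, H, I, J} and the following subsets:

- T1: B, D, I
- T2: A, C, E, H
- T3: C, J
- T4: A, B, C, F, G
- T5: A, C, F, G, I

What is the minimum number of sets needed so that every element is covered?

4

T1, T2, T3, T4 together cover {A, B, C, D, E, F, G, H, I, J} — every element.
No 3 of the 5 sets cover everything (all 10 triples fall short), so 4 is minimum.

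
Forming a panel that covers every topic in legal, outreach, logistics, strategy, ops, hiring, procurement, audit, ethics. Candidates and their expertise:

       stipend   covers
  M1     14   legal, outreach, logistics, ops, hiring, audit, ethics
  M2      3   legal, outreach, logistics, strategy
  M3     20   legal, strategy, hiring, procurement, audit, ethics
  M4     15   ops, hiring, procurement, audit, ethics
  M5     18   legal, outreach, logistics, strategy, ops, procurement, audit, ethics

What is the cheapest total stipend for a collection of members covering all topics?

M2, M4 cover every topic at stipend 3 + 15 = 18.
Any cover uses at least 2 members; among all covering selections none totals below 18.

18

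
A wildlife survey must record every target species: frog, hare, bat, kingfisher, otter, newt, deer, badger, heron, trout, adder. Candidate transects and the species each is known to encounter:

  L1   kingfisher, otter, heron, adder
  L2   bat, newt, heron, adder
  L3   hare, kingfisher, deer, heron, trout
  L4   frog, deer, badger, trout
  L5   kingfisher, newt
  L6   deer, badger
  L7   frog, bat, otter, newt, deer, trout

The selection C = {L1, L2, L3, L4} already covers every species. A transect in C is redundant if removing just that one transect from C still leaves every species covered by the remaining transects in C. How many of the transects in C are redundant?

Drop L1: otter uncovered — not redundant.
Drop L2: bat, newt uncovered — not redundant.
Drop L3: hare uncovered — not redundant.
Drop L4: frog, badger uncovered — not redundant.
None of the transects in C is redundant.

0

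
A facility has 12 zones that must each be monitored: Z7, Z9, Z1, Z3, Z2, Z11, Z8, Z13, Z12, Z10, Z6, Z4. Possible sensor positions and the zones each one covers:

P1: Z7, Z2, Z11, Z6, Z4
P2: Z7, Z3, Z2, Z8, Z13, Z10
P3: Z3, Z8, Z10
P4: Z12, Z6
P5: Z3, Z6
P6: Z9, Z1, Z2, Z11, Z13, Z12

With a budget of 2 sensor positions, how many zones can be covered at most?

Choosing P2, P6 covers {Z7, Z9, Z1, Z3, Z2, Z11, Z8, Z13, Z12, Z10} — 10 zones.
No choice of 2 sensor positions does better; here Z6, Z4 are left uncovered.

10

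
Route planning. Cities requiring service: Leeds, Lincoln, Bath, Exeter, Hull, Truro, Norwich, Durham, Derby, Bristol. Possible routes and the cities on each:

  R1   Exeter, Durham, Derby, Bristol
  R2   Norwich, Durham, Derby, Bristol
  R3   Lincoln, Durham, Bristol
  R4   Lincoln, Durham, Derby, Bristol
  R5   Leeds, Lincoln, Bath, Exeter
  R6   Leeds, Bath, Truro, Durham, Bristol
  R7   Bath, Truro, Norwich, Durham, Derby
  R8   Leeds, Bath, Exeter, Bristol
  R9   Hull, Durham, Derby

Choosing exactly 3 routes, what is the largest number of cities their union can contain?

Choosing R1, R5, R7 covers {Leeds, Lincoln, Bath, Exeter, Truro, Norwich, Durham, Derby, Bristol} — 9 cities.
No choice of 3 routes does better; here Hull is left uncovered.

9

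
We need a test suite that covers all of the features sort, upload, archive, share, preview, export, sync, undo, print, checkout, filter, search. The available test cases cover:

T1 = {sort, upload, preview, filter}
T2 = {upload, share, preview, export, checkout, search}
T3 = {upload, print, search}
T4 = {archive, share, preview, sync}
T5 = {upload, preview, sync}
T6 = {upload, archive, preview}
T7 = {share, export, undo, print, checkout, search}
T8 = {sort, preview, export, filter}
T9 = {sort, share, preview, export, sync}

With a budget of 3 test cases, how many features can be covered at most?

12

Choosing T1, T4, T7 covers {sort, upload, archive, share, preview, export, sync, undo, print, checkout, filter, search} — 12 features.
That is all 12 features.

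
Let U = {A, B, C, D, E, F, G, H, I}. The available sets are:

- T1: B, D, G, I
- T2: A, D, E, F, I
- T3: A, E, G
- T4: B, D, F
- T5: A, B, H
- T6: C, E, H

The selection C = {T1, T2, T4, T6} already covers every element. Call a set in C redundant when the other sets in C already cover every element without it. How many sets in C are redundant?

1

Drop T1: G uncovered — not redundant.
Drop T2: A uncovered — not redundant.
Drop T4: the rest still cover every element — redundant.
Drop T6: C, H uncovered — not redundant.
1 redundant: T4.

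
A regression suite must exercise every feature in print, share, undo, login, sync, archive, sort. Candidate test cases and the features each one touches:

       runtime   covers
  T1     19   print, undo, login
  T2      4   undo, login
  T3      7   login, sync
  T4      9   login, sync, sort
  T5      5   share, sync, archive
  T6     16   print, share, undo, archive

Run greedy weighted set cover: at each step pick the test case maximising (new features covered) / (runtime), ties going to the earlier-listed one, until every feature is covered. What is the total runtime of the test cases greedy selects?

34

Pick 1: T5 adds 3 new (share, sync, archive) at runtime 5 (ratio 3/5).
Pick 2: T2 adds 2 new (undo, login) at runtime 4 (ratio 2/4).
Pick 3: T4 adds 1 new (sort) at runtime 9 (ratio 1/9).
Pick 4: T6 adds 1 new (print) at runtime 16 (ratio 1/16).
Greedy total runtime: 5 + 4 + 9 + 16 = 34. (The true optimum is 25, so greedy overshoots here.)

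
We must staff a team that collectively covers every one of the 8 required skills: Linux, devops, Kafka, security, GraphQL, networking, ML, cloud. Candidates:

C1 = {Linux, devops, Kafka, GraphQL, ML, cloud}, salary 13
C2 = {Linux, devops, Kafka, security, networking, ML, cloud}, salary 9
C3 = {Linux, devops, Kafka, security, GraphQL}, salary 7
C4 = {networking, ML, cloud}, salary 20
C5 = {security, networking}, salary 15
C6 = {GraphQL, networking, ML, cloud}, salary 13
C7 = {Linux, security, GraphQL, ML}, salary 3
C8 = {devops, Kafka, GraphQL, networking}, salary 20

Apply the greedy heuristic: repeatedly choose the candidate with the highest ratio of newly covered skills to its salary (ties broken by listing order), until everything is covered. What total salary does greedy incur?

12

Pick 1: C7 adds 4 new (Linux, security, GraphQL, ML) at salary 3 (ratio 4/3).
Pick 2: C2 adds 4 new (devops, Kafka, networking, cloud) at salary 9 (ratio 4/9).
Greedy total salary: 3 + 9 = 12.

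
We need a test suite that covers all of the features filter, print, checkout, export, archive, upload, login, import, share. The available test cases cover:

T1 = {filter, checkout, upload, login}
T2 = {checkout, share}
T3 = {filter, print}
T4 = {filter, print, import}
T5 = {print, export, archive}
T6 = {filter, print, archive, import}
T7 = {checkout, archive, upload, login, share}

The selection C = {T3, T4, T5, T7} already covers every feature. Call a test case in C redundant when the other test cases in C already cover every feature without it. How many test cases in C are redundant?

Drop T3: the rest still cover every feature — redundant.
Drop T4: import uncovered — not redundant.
Drop T5: export uncovered — not redundant.
Drop T7: checkout, upload, login, share uncovered — not redundant.
1 redundant: T3.

1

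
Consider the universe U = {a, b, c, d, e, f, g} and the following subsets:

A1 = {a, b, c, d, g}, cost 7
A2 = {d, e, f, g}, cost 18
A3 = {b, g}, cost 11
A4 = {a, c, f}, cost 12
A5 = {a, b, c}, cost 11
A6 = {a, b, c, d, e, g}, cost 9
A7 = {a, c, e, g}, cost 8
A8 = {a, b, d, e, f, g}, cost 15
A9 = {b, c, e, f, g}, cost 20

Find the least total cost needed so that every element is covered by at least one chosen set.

A4, A6 cover every element at cost 12 + 9 = 21.
Any cover uses at least 2 sets; among all covering selections none totals below 21.
Greedy by coverage-per-cost would pick A1, A8 for 22 — worse than the optimum 21.

21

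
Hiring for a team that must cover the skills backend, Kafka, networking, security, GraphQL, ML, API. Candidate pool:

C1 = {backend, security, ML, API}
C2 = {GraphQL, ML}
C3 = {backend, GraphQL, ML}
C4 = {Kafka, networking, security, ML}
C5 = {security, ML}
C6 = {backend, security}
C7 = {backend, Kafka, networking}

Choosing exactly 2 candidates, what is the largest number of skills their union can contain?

6

Choosing C1, C4 covers {backend, Kafka, networking, security, ML, API} — 6 skills.
No choice of 2 candidates does better; here GraphQL is left uncovered.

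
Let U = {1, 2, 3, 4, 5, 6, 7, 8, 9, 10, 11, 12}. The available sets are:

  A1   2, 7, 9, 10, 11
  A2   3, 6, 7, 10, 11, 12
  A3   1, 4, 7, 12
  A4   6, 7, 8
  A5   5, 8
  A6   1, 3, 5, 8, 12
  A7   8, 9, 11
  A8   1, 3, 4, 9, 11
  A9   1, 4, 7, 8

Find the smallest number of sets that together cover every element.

4

A1, A2, A3, A5 together cover {1, 2, 3, 4, 5, 6, 7, 8, 9, 10, 11, 12} — every element.
No 3 of the 9 sets cover everything (all 84 triples fall short), so 4 is minimum.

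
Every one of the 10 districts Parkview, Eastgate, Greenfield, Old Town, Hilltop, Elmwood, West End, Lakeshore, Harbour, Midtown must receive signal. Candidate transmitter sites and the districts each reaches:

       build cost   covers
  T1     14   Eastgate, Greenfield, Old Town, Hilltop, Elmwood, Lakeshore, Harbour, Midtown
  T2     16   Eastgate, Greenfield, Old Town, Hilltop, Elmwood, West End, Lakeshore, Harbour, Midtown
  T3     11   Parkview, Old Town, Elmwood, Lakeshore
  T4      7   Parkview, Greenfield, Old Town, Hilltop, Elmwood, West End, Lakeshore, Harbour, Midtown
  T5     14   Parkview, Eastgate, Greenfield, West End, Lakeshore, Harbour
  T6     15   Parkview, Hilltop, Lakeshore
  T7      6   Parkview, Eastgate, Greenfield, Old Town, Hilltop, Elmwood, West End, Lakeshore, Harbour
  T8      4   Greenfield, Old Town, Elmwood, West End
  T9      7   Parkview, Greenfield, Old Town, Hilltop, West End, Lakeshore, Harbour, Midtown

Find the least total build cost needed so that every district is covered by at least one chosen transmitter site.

T4, T7 cover every district at build cost 7 + 6 = 13.
Any cover uses at least 2 transmitter sites; among all covering selections none totals below 13.

13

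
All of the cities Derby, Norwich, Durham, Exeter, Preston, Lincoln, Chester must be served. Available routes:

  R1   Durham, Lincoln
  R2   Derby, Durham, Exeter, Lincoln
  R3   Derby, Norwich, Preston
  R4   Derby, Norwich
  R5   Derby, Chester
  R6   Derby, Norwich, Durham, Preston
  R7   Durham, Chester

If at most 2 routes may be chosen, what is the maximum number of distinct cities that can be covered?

6

Choosing R2, R3 covers {Derby, Norwich, Durham, Exeter, Preston, Lincoln} — 6 cities.
No choice of 2 routes does better; here Chester is left uncovered.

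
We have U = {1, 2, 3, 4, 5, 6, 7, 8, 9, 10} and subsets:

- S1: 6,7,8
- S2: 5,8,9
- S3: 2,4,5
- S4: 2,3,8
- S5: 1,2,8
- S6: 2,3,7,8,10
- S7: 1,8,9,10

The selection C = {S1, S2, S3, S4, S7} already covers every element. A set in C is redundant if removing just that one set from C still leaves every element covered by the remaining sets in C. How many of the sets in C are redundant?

1

Drop S1: 6, 7 uncovered — not redundant.
Drop S2: the rest still cover every element — redundant.
Drop S3: 4 uncovered — not redundant.
Drop S4: 3 uncovered — not redundant.
Drop S7: 1, 10 uncovered — not redundant.
1 redundant: S2.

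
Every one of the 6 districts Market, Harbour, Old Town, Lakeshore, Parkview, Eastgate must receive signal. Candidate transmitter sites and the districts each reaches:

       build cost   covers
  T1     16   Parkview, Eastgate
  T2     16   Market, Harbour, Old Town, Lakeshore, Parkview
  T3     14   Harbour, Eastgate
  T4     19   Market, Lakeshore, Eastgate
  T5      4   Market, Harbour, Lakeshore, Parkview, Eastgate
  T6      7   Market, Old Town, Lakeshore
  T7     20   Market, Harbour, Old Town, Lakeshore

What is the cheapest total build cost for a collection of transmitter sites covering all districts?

T5, T6 cover every district at build cost 4 + 7 = 11.
Any cover uses at least 2 transmitter sites; among all covering selections none totals below 11.

11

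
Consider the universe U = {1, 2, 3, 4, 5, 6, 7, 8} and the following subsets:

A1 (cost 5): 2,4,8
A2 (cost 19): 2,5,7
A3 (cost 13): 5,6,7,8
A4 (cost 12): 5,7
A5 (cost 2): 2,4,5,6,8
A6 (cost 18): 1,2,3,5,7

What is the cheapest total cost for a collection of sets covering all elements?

A5, A6 cover every element at cost 2 + 18 = 20.
Any cover uses at least 2 sets; among all covering selections none totals below 20.

20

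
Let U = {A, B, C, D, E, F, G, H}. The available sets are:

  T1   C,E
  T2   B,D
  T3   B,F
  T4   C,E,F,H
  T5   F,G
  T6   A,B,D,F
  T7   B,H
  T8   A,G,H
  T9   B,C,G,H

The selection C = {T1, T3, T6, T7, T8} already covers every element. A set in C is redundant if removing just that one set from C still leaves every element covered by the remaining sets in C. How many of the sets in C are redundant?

Drop T1: C, E uncovered — not redundant.
Drop T3: the rest still cover every element — redundant.
Drop T6: D uncovered — not redundant.
Drop T7: the rest still cover every element — redundant.
Drop T8: G uncovered — not redundant.
2 redundant: T3, T7.

2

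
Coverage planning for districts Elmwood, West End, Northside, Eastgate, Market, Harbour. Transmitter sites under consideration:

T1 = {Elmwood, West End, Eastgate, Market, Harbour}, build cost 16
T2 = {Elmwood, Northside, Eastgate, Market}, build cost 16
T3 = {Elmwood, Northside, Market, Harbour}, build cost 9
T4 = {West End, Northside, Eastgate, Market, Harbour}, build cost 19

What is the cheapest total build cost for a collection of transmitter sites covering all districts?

T1, T3 cover every district at build cost 16 + 9 = 25.
Any cover uses at least 2 transmitter sites; among all covering selections none totals below 25.

25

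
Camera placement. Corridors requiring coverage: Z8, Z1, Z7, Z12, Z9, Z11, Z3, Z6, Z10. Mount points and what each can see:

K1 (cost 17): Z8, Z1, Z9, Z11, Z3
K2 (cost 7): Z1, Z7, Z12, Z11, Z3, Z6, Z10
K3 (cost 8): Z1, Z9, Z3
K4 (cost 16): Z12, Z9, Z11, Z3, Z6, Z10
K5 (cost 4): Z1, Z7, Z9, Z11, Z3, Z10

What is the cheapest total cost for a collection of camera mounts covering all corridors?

K1, K2 cover every corridor at cost 17 + 7 = 24.
Any cover uses at least 2 camera mounts; among all covering selections none totals below 24.
Greedy by coverage-per-cost would pick K5, K2, K1 for 28 — worse than the optimum 24.

24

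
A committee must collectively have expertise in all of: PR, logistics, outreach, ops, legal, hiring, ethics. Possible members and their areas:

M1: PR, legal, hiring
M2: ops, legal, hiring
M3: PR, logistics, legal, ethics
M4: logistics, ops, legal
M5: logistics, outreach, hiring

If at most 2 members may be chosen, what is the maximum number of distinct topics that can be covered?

6

Choosing M2, M3 covers {PR, logistics, ops, legal, hiring, ethics} — 6 topics.
No choice of 2 members does better; here outreach is left uncovered.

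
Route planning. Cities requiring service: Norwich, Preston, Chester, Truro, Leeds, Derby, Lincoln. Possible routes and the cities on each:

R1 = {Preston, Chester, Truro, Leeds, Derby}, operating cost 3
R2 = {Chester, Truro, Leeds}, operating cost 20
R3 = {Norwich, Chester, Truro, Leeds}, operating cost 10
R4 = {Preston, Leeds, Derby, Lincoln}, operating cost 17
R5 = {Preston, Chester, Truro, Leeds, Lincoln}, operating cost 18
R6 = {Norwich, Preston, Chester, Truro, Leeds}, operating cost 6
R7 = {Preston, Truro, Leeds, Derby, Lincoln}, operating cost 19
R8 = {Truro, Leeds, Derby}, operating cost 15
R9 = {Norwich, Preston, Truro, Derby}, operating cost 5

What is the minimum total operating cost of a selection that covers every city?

23

R4, R6 cover every city at operating cost 17 + 6 = 23.
Any cover uses at least 2 routes; among all covering selections none totals below 23.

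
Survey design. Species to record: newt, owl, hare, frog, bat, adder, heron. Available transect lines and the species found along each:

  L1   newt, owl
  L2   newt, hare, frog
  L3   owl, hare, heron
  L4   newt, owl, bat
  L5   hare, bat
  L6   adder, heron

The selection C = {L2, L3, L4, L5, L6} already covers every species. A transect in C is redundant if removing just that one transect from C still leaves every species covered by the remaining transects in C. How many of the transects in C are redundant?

3

Drop L2: frog uncovered — not redundant.
Drop L3: the rest still cover every species — redundant.
Drop L4: the rest still cover every species — redundant.
Drop L5: the rest still cover every species — redundant.
Drop L6: adder uncovered — not redundant.
3 redundant: L3, L4, L5.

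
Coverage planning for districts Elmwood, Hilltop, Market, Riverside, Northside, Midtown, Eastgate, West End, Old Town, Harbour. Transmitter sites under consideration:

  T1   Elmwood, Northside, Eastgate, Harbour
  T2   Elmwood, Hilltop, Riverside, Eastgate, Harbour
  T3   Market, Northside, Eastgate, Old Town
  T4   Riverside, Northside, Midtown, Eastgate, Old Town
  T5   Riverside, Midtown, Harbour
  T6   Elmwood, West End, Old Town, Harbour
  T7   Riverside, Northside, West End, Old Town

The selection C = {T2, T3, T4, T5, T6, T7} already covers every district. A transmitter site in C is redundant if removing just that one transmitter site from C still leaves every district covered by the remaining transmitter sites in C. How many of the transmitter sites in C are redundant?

Drop T2: Hilltop uncovered — not redundant.
Drop T3: Market uncovered — not redundant.
Drop T4: the rest still cover every district — redundant.
Drop T5: the rest still cover every district — redundant.
Drop T6: the rest still cover every district — redundant.
Drop T7: the rest still cover every district — redundant.
4 redundant: T4, T5, T6, T7.

4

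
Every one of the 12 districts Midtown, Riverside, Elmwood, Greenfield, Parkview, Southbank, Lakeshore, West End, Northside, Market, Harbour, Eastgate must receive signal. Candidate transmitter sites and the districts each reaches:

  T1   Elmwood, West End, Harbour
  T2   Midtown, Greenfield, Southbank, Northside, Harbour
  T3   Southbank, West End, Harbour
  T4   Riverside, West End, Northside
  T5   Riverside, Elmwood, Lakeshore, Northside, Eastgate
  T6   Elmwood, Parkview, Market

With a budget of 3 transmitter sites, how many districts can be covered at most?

Choosing T2, T5, T6 covers {Midtown, Riverside, Elmwood, Greenfield, Parkview, Southbank, Lakeshore, Northside, Market, Harbour, Eastgate} — 11 districts.
No choice of 3 transmitter sites does better; here West End is left uncovered.

11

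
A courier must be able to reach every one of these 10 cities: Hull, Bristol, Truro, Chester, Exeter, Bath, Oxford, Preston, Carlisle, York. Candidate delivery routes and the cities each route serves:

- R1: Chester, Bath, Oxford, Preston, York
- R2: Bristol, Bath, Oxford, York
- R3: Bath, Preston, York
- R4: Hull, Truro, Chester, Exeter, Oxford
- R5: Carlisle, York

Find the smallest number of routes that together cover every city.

4

R1, R2, R4, R5 together cover {Hull, Bristol, Truro, Chester, Exeter, Bath, Oxford, Preston, Carlisle, York} — every city.
No 3 of the 5 routes cover everything (all 10 triples fall short), so 4 is minimum.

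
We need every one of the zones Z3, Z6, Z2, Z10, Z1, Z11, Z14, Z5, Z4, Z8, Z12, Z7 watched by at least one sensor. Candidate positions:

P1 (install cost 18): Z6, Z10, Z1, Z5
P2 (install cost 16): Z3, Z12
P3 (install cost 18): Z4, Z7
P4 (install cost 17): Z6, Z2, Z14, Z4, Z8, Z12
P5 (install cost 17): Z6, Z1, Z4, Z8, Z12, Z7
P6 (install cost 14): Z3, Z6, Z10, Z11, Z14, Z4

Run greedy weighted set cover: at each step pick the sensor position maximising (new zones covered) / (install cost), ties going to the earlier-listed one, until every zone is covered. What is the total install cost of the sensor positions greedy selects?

66

Pick 1: P6 adds 6 new (Z3, Z6, Z10, Z11, Z14, Z4) at install cost 14 (ratio 6/14).
Pick 2: P5 adds 4 new (Z1, Z8, Z12, Z7) at install cost 17 (ratio 4/17).
Pick 3: P4 adds 1 new (Z2) at install cost 17 (ratio 1/17).
Pick 4: P1 adds 1 new (Z5) at install cost 18 (ratio 1/18).
Greedy total install cost: 14 + 17 + 17 + 18 = 66.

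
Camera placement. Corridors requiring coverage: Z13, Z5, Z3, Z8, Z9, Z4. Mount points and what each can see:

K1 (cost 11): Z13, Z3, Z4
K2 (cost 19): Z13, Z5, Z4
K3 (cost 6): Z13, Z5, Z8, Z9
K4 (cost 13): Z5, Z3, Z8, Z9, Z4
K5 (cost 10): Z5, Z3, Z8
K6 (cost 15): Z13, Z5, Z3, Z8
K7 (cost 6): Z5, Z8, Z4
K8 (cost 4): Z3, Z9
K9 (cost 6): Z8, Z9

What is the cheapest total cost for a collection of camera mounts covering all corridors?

K3, K7, K8 cover every corridor at cost 6 + 6 + 4 = 16.
Any cover uses at least 2 camera mounts; among all covering selections none totals below 16.

16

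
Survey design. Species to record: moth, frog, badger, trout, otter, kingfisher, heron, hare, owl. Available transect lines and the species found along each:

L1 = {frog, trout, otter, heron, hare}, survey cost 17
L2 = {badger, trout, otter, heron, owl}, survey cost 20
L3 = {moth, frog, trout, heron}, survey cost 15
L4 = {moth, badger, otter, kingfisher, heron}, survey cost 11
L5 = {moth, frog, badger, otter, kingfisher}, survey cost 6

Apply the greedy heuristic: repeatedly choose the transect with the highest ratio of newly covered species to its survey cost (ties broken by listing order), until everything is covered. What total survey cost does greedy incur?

43

Pick 1: L5 adds 5 new (moth, frog, badger, otter, kingfisher) at survey cost 6 (ratio 5/6).
Pick 2: L1 adds 3 new (trout, heron, hare) at survey cost 17 (ratio 3/17).
Pick 3: L2 adds 1 new (owl) at survey cost 20 (ratio 1/20).
Greedy total survey cost: 6 + 17 + 20 = 43.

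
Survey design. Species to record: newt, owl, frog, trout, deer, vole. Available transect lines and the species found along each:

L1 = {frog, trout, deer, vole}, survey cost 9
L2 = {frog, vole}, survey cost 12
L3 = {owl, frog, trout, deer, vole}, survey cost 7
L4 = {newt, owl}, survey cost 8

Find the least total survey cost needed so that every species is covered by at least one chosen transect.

L3, L4 cover every species at survey cost 7 + 8 = 15.
Any cover uses at least 2 transects; among all covering selections none totals below 15.

15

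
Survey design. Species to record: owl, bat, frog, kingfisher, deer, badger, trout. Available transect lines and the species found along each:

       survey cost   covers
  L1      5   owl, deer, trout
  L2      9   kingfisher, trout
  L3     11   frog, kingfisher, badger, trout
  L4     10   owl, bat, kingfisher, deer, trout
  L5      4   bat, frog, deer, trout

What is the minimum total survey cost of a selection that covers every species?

L1, L3, L5 cover every species at survey cost 5 + 11 + 4 = 20.
Any cover uses at least 2 transects; among all covering selections none totals below 20.

20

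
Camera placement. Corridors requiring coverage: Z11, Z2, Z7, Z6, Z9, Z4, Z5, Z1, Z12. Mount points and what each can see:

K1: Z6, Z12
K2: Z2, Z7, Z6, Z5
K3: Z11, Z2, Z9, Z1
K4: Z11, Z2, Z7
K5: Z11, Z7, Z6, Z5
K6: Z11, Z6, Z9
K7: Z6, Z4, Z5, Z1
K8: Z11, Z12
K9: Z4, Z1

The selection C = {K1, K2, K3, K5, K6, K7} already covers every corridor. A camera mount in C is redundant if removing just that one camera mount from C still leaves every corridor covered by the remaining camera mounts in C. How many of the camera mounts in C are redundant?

Drop K1: Z12 uncovered — not redundant.
Drop K2: the rest still cover every corridor — redundant.
Drop K3: the rest still cover every corridor — redundant.
Drop K5: the rest still cover every corridor — redundant.
Drop K6: the rest still cover every corridor — redundant.
Drop K7: Z4 uncovered — not redundant.
4 redundant: K2, K3, K5, K6.

4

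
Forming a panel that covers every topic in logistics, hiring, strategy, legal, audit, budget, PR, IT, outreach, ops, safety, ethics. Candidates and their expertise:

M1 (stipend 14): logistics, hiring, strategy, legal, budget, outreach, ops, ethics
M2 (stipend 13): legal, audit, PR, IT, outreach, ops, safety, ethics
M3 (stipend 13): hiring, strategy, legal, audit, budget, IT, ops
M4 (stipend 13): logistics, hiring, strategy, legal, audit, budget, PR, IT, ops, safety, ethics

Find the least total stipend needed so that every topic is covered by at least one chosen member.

26

M2, M4 cover every topic at stipend 13 + 13 = 26.
Any cover uses at least 2 members; among all covering selections none totals below 26.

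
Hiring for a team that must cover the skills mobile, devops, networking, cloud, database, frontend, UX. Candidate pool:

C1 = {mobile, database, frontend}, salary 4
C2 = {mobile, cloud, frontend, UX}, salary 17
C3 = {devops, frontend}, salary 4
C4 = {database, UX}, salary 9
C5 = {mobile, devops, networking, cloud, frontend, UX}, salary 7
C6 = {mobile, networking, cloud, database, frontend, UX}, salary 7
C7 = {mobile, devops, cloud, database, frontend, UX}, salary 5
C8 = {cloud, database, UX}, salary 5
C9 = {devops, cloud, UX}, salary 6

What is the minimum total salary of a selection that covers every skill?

11

C1, C5 cover every skill at salary 4 + 7 = 11.
Any cover uses at least 2 candidates; among all covering selections none totals below 11.
Greedy by coverage-per-salary would pick C7, C5 for 12 — worse than the optimum 11.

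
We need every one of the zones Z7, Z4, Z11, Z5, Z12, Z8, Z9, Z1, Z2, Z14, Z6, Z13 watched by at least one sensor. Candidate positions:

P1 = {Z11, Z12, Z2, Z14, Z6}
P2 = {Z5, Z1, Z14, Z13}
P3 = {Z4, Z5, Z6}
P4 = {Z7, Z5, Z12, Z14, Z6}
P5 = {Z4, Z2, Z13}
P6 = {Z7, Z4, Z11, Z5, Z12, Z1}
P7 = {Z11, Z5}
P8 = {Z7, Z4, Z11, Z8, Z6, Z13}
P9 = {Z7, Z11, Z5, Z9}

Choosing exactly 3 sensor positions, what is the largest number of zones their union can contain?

11

Choosing P1, P2, P8 covers {Z7, Z4, Z11, Z5, Z12, Z8, Z1, Z2, Z14, Z6, Z13} — 11 zones.
No choice of 3 sensor positions does better; here Z9 is left uncovered.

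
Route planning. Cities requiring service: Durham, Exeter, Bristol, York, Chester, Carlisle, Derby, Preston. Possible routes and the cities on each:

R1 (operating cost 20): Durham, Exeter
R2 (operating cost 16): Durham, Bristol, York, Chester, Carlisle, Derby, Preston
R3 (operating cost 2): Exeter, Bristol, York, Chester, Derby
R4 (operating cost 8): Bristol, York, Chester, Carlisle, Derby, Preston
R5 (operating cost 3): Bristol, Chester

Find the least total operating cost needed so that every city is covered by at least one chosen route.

18

R2, R3 cover every city at operating cost 16 + 2 = 18.
Any cover uses at least 2 routes; among all covering selections none totals below 18.
Greedy by coverage-per-operating cost would pick R3, R4, R2 for 26 — worse than the optimum 18.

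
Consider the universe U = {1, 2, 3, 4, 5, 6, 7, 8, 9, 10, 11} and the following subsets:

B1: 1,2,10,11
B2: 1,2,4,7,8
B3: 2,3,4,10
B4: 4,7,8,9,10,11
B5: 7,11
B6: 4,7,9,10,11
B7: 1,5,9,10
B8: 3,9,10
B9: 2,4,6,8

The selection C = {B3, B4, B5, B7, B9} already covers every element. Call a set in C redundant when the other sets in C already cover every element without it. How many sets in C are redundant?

Drop B3: 3 uncovered — not redundant.
Drop B4: the rest still cover every element — redundant.
Drop B5: the rest still cover every element — redundant.
Drop B7: 1, 5 uncovered — not redundant.
Drop B9: 6 uncovered — not redundant.
2 redundant: B4, B5.

2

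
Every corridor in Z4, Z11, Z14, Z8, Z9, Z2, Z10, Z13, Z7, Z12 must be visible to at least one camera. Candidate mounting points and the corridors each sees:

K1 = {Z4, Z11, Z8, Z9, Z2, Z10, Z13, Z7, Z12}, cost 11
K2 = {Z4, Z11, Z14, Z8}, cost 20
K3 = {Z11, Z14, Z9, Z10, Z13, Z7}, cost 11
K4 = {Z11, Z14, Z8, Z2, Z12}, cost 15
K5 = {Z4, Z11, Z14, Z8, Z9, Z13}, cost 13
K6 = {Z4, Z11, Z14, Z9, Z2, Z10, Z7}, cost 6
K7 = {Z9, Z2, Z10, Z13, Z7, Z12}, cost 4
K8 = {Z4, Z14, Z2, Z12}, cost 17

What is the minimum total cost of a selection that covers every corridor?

17

K1, K6 cover every corridor at cost 11 + 6 = 17.
Any cover uses at least 2 camera mounts; among all covering selections none totals below 17.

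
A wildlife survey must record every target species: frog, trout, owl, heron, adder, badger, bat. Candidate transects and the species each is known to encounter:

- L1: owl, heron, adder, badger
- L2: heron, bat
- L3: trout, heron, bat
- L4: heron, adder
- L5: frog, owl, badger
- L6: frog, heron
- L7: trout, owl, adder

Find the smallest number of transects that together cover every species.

3

L1, L3, L5 together cover {frog, trout, owl, heron, adder, badger, bat} — every species.
No 2 of the 7 transects cover everything (all 21 pairs fall short), so 3 is minimum.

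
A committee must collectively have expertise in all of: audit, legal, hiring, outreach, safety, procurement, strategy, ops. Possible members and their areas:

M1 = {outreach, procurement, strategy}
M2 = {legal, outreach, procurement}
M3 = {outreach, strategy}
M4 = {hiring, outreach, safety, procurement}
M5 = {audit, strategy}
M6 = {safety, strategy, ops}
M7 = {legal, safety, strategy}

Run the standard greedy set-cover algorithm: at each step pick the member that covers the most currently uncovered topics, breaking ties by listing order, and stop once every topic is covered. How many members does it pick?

Pick 1: M4 covers 4 new topics (hiring, outreach, safety, procurement).
Pick 2: M5 covers 2 new topics (audit, strategy).
Pick 3: M2 covers 1 new topics (legal).
Pick 4: M6 covers 1 new topics (ops).
Greedy uses 4 members.

4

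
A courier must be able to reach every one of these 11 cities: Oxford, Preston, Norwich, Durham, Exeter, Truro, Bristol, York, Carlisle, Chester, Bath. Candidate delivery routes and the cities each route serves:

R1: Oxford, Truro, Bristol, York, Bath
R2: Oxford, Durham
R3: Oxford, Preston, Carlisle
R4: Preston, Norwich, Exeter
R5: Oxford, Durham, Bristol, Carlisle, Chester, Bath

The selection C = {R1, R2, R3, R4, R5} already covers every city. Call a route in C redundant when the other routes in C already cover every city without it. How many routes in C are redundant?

2

Drop R1: Truro, York uncovered — not redundant.
Drop R2: the rest still cover every city — redundant.
Drop R3: the rest still cover every city — redundant.
Drop R4: Norwich, Exeter uncovered — not redundant.
Drop R5: Chester uncovered — not redundant.
2 redundant: R2, R3.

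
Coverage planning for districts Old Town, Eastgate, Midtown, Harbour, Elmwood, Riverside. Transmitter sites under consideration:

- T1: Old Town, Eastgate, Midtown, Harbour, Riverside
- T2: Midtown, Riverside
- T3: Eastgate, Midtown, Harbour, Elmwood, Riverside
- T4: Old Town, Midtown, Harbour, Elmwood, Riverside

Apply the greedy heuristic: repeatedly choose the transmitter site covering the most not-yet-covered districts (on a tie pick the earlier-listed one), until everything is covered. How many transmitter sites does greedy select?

2

Pick 1: T1 covers 5 new districts (Old Town, Eastgate, Midtown, Harbour, Riverside).
Pick 2: T3 covers 1 new districts (Elmwood).
Greedy uses 2 transmitter sites.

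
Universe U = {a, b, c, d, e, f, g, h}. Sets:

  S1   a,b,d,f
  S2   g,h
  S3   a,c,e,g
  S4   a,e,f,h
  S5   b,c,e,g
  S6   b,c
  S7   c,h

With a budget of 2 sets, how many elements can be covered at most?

7

Choosing S1, S3 covers {a, b, c, d, e, f, g} — 7 elements.
No choice of 2 sets does better; here h is left uncovered.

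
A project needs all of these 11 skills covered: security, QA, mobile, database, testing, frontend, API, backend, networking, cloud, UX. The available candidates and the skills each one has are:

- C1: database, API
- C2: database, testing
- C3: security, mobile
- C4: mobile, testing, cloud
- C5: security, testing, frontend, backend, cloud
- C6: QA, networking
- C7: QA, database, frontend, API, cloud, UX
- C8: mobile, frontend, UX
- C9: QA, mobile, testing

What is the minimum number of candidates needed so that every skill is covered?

4

C1, C5, C6, C8 together cover {security, QA, mobile, database, testing, frontend, API, backend, networking, cloud, UX} — every skill.
No 3 of the 9 candidates cover everything (all 84 triples fall short), so 4 is minimum.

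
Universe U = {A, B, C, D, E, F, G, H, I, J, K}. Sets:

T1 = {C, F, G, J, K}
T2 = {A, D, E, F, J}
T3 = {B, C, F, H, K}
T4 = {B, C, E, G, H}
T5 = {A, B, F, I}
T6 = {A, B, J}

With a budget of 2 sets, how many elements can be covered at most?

9

Choosing T2, T3 covers {A, B, C, D, E, F, H, J, K} — 9 elements.
No choice of 2 sets does better; here G, I are left uncovered.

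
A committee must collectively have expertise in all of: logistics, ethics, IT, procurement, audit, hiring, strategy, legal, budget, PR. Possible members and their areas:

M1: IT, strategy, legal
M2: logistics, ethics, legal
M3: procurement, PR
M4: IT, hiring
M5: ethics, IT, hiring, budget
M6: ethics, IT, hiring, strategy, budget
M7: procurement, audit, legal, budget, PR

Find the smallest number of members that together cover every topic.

3

M2, M6, M7 together cover {logistics, ethics, IT, procurement, audit, hiring, strategy, legal, budget, PR} — every topic.
No 2 of the 7 members cover everything (all 21 pairs fall short), so 3 is minimum.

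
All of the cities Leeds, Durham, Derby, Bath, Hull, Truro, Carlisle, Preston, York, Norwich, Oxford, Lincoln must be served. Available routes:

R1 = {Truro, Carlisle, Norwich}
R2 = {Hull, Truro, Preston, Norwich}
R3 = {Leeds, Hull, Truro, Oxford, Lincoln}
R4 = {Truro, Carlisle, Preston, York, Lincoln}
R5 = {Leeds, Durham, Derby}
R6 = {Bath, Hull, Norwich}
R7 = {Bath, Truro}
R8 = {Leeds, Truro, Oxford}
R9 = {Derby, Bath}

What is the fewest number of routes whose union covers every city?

4

R3, R4, R5, R6 together cover {Leeds, Durham, Derby, Bath, Hull, Truro, Carlisle, Preston, York, Norwich, Oxford, Lincoln} — every city.
No 3 of the 9 routes cover everything (all 84 triples fall short), so 4 is minimum.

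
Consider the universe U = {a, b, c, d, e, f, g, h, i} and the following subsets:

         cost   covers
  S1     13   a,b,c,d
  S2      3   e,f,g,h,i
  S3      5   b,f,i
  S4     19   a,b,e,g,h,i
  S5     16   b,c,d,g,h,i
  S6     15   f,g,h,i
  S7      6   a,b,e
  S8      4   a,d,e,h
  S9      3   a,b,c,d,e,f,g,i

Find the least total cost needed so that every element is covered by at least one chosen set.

6

S2, S9 cover every element at cost 3 + 3 = 6.
Any cover uses at least 2 sets; among all covering selections none totals below 6.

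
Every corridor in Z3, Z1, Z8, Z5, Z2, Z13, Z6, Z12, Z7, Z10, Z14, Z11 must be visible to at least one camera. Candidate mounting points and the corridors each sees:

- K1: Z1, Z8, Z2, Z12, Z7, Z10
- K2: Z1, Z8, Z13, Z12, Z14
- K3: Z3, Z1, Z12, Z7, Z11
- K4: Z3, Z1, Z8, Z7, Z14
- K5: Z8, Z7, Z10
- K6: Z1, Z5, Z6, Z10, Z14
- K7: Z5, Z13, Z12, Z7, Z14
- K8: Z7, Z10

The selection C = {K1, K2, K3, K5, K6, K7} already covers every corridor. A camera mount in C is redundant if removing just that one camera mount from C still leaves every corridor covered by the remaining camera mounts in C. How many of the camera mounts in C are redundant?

Drop K1: Z2 uncovered — not redundant.
Drop K2: the rest still cover every corridor — redundant.
Drop K3: Z3, Z11 uncovered — not redundant.
Drop K5: the rest still cover every corridor — redundant.
Drop K6: Z6 uncovered — not redundant.
Drop K7: the rest still cover every corridor — redundant.
3 redundant: K2, K5, K7.

3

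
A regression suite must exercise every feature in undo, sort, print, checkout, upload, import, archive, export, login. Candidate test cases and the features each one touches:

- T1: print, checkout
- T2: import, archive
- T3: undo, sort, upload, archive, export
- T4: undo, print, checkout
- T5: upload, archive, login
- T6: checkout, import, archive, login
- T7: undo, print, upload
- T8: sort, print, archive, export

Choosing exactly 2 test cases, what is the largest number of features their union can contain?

8

Choosing T3, T6 covers {undo, sort, checkout, upload, import, archive, export, login} — 8 features.
No choice of 2 test cases does better; here print is left uncovered.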